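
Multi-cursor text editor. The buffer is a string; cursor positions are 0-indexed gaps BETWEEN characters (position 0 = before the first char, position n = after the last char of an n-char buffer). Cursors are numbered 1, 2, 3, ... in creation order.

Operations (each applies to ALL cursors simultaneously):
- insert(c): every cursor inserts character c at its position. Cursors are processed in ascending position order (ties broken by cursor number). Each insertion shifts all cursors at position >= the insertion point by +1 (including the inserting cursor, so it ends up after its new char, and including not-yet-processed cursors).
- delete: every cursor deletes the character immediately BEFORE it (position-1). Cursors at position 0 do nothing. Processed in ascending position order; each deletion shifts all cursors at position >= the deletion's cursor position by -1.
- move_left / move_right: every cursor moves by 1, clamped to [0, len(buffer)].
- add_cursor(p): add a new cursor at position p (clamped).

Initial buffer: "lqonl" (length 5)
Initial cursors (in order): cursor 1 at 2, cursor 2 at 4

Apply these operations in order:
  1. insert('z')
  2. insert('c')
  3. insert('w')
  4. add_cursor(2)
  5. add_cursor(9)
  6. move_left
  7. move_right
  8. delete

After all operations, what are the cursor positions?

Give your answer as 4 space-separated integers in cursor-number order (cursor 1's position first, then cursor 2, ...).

Answer: 3 6 1 6

Derivation:
After op 1 (insert('z')): buffer="lqzonzl" (len 7), cursors c1@3 c2@6, authorship ..1..2.
After op 2 (insert('c')): buffer="lqzconzcl" (len 9), cursors c1@4 c2@8, authorship ..11..22.
After op 3 (insert('w')): buffer="lqzcwonzcwl" (len 11), cursors c1@5 c2@10, authorship ..111..222.
After op 4 (add_cursor(2)): buffer="lqzcwonzcwl" (len 11), cursors c3@2 c1@5 c2@10, authorship ..111..222.
After op 5 (add_cursor(9)): buffer="lqzcwonzcwl" (len 11), cursors c3@2 c1@5 c4@9 c2@10, authorship ..111..222.
After op 6 (move_left): buffer="lqzcwonzcwl" (len 11), cursors c3@1 c1@4 c4@8 c2@9, authorship ..111..222.
After op 7 (move_right): buffer="lqzcwonzcwl" (len 11), cursors c3@2 c1@5 c4@9 c2@10, authorship ..111..222.
After op 8 (delete): buffer="lzconzl" (len 7), cursors c3@1 c1@3 c2@6 c4@6, authorship .11..2.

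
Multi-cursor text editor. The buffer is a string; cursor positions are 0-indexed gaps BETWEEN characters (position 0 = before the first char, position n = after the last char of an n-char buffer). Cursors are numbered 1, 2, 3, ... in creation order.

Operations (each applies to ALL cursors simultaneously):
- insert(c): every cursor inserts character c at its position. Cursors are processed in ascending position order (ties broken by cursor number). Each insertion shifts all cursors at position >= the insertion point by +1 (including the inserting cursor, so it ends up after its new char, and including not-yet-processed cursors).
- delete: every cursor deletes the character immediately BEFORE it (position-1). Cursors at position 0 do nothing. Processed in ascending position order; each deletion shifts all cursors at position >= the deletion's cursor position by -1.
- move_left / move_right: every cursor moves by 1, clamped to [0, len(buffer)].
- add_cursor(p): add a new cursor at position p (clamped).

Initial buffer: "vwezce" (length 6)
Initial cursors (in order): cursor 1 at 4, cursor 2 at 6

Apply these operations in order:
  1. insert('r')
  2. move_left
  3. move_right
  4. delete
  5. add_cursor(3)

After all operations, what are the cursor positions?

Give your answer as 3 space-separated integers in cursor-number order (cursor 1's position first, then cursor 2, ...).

After op 1 (insert('r')): buffer="vwezrcer" (len 8), cursors c1@5 c2@8, authorship ....1..2
After op 2 (move_left): buffer="vwezrcer" (len 8), cursors c1@4 c2@7, authorship ....1..2
After op 3 (move_right): buffer="vwezrcer" (len 8), cursors c1@5 c2@8, authorship ....1..2
After op 4 (delete): buffer="vwezce" (len 6), cursors c1@4 c2@6, authorship ......
After op 5 (add_cursor(3)): buffer="vwezce" (len 6), cursors c3@3 c1@4 c2@6, authorship ......

Answer: 4 6 3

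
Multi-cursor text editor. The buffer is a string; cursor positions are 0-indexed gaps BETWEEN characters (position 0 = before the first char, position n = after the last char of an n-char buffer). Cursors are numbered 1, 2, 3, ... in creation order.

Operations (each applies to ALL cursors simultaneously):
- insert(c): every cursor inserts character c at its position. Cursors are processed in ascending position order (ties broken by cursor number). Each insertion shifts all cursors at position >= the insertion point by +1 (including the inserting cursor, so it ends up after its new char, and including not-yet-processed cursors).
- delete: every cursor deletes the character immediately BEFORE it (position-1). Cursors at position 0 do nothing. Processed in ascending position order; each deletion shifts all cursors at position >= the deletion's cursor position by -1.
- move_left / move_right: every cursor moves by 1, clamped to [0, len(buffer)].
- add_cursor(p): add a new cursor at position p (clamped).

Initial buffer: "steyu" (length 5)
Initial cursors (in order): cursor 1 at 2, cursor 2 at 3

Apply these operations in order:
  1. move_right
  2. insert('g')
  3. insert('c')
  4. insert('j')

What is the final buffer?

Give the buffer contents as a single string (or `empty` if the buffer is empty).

After op 1 (move_right): buffer="steyu" (len 5), cursors c1@3 c2@4, authorship .....
After op 2 (insert('g')): buffer="stegygu" (len 7), cursors c1@4 c2@6, authorship ...1.2.
After op 3 (insert('c')): buffer="stegcygcu" (len 9), cursors c1@5 c2@8, authorship ...11.22.
After op 4 (insert('j')): buffer="stegcjygcju" (len 11), cursors c1@6 c2@10, authorship ...111.222.

Answer: stegcjygcju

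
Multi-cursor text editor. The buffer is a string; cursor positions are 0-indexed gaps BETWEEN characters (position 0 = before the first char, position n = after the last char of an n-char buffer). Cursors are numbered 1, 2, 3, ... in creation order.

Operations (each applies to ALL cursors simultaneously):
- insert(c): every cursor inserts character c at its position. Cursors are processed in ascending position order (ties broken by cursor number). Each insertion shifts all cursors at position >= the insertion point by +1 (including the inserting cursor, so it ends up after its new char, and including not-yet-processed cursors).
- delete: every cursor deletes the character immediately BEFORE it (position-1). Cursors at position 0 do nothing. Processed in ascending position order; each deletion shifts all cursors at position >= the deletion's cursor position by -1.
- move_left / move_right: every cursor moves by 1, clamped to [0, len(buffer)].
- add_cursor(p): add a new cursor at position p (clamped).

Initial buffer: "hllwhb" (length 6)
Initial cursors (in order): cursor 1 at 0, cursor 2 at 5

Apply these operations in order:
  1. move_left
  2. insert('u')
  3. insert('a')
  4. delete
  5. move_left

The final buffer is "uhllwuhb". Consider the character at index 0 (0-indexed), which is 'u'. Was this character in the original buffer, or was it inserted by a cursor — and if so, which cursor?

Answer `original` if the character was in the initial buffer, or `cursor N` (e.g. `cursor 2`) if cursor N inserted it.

After op 1 (move_left): buffer="hllwhb" (len 6), cursors c1@0 c2@4, authorship ......
After op 2 (insert('u')): buffer="uhllwuhb" (len 8), cursors c1@1 c2@6, authorship 1....2..
After op 3 (insert('a')): buffer="uahllwuahb" (len 10), cursors c1@2 c2@8, authorship 11....22..
After op 4 (delete): buffer="uhllwuhb" (len 8), cursors c1@1 c2@6, authorship 1....2..
After op 5 (move_left): buffer="uhllwuhb" (len 8), cursors c1@0 c2@5, authorship 1....2..
Authorship (.=original, N=cursor N): 1 . . . . 2 . .
Index 0: author = 1

Answer: cursor 1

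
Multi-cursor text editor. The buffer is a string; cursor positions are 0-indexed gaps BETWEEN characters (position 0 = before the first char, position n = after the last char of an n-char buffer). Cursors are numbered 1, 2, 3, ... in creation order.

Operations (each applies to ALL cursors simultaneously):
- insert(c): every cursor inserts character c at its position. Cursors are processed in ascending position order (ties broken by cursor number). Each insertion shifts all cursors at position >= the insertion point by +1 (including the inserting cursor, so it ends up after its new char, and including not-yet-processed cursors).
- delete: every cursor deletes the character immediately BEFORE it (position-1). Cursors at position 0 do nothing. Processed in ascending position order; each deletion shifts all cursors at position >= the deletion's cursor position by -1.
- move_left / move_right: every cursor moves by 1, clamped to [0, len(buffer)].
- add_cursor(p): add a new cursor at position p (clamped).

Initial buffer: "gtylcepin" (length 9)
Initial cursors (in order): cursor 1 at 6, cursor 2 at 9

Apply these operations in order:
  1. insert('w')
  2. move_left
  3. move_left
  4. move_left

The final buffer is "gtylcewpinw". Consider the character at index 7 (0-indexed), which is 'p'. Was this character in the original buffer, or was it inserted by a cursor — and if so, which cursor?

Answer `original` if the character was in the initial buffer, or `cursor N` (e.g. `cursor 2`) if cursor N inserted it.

After op 1 (insert('w')): buffer="gtylcewpinw" (len 11), cursors c1@7 c2@11, authorship ......1...2
After op 2 (move_left): buffer="gtylcewpinw" (len 11), cursors c1@6 c2@10, authorship ......1...2
After op 3 (move_left): buffer="gtylcewpinw" (len 11), cursors c1@5 c2@9, authorship ......1...2
After op 4 (move_left): buffer="gtylcewpinw" (len 11), cursors c1@4 c2@8, authorship ......1...2
Authorship (.=original, N=cursor N): . . . . . . 1 . . . 2
Index 7: author = original

Answer: original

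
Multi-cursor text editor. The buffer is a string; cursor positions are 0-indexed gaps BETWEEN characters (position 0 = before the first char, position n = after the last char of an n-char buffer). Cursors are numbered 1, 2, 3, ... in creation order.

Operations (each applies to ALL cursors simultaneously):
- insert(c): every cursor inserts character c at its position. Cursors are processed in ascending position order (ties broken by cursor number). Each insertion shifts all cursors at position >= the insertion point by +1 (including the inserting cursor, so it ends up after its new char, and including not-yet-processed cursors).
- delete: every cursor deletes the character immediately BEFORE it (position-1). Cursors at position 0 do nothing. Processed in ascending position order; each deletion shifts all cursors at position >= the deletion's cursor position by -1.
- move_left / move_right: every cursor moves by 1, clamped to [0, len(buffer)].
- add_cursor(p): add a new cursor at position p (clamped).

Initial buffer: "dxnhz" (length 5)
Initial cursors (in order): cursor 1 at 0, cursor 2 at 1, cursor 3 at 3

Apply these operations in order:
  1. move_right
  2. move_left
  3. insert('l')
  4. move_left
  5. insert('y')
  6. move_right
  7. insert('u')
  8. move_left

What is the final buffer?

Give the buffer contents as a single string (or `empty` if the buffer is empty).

Answer: yludyluxnyluhz

Derivation:
After op 1 (move_right): buffer="dxnhz" (len 5), cursors c1@1 c2@2 c3@4, authorship .....
After op 2 (move_left): buffer="dxnhz" (len 5), cursors c1@0 c2@1 c3@3, authorship .....
After op 3 (insert('l')): buffer="ldlxnlhz" (len 8), cursors c1@1 c2@3 c3@6, authorship 1.2..3..
After op 4 (move_left): buffer="ldlxnlhz" (len 8), cursors c1@0 c2@2 c3@5, authorship 1.2..3..
After op 5 (insert('y')): buffer="yldylxnylhz" (len 11), cursors c1@1 c2@4 c3@8, authorship 11.22..33..
After op 6 (move_right): buffer="yldylxnylhz" (len 11), cursors c1@2 c2@5 c3@9, authorship 11.22..33..
After op 7 (insert('u')): buffer="yludyluxnyluhz" (len 14), cursors c1@3 c2@7 c3@12, authorship 111.222..333..
After op 8 (move_left): buffer="yludyluxnyluhz" (len 14), cursors c1@2 c2@6 c3@11, authorship 111.222..333..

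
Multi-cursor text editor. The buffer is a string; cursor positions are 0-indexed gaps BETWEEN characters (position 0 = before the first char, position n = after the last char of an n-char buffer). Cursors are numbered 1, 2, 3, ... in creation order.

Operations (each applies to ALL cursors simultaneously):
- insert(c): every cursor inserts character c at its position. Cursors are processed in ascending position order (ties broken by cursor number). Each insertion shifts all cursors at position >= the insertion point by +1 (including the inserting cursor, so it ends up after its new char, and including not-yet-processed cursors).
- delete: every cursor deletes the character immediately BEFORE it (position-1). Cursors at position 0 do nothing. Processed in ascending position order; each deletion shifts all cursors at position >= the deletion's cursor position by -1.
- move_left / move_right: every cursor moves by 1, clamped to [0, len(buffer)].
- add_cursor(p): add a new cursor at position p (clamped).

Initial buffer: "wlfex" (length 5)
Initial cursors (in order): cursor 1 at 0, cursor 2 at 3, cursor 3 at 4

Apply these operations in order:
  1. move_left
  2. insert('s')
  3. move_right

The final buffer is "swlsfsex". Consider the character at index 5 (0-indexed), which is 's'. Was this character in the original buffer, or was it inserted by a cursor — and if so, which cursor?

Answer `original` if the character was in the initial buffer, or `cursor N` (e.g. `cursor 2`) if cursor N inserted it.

Answer: cursor 3

Derivation:
After op 1 (move_left): buffer="wlfex" (len 5), cursors c1@0 c2@2 c3@3, authorship .....
After op 2 (insert('s')): buffer="swlsfsex" (len 8), cursors c1@1 c2@4 c3@6, authorship 1..2.3..
After op 3 (move_right): buffer="swlsfsex" (len 8), cursors c1@2 c2@5 c3@7, authorship 1..2.3..
Authorship (.=original, N=cursor N): 1 . . 2 . 3 . .
Index 5: author = 3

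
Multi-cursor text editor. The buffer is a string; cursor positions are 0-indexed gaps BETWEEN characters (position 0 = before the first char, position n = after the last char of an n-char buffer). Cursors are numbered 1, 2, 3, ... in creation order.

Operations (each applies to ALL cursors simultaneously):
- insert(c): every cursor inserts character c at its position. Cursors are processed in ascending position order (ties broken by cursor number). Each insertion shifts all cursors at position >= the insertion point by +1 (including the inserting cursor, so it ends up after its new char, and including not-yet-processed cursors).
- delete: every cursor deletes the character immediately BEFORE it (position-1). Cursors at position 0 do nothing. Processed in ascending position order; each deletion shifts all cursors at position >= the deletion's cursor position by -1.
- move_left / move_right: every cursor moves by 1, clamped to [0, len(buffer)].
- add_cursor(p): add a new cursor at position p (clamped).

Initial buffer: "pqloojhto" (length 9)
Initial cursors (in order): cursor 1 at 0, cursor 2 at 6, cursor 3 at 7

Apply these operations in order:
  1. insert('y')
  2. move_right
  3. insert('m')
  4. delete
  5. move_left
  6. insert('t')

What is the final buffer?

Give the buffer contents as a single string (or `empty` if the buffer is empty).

After op 1 (insert('y')): buffer="ypqloojyhyto" (len 12), cursors c1@1 c2@8 c3@10, authorship 1......2.3..
After op 2 (move_right): buffer="ypqloojyhyto" (len 12), cursors c1@2 c2@9 c3@11, authorship 1......2.3..
After op 3 (insert('m')): buffer="ypmqloojyhmytmo" (len 15), cursors c1@3 c2@11 c3@14, authorship 1.1.....2.23.3.
After op 4 (delete): buffer="ypqloojyhyto" (len 12), cursors c1@2 c2@9 c3@11, authorship 1......2.3..
After op 5 (move_left): buffer="ypqloojyhyto" (len 12), cursors c1@1 c2@8 c3@10, authorship 1......2.3..
After op 6 (insert('t')): buffer="ytpqloojythytto" (len 15), cursors c1@2 c2@10 c3@13, authorship 11......22.33..

Answer: ytpqloojythytto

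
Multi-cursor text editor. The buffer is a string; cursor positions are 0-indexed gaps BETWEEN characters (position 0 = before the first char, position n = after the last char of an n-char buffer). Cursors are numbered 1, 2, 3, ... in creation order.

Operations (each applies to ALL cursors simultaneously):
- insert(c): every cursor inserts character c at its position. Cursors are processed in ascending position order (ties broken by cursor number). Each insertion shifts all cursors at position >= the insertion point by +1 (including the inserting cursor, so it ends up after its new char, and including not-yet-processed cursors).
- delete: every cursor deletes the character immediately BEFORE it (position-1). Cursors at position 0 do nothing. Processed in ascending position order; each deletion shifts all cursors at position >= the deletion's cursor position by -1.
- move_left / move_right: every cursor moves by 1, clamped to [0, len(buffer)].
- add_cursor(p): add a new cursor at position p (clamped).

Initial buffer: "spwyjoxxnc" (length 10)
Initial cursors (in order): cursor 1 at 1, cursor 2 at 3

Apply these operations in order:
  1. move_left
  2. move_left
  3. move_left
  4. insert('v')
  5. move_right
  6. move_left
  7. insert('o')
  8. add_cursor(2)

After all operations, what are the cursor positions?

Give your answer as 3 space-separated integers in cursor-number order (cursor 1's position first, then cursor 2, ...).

After op 1 (move_left): buffer="spwyjoxxnc" (len 10), cursors c1@0 c2@2, authorship ..........
After op 2 (move_left): buffer="spwyjoxxnc" (len 10), cursors c1@0 c2@1, authorship ..........
After op 3 (move_left): buffer="spwyjoxxnc" (len 10), cursors c1@0 c2@0, authorship ..........
After op 4 (insert('v')): buffer="vvspwyjoxxnc" (len 12), cursors c1@2 c2@2, authorship 12..........
After op 5 (move_right): buffer="vvspwyjoxxnc" (len 12), cursors c1@3 c2@3, authorship 12..........
After op 6 (move_left): buffer="vvspwyjoxxnc" (len 12), cursors c1@2 c2@2, authorship 12..........
After op 7 (insert('o')): buffer="vvoospwyjoxxnc" (len 14), cursors c1@4 c2@4, authorship 1212..........
After op 8 (add_cursor(2)): buffer="vvoospwyjoxxnc" (len 14), cursors c3@2 c1@4 c2@4, authorship 1212..........

Answer: 4 4 2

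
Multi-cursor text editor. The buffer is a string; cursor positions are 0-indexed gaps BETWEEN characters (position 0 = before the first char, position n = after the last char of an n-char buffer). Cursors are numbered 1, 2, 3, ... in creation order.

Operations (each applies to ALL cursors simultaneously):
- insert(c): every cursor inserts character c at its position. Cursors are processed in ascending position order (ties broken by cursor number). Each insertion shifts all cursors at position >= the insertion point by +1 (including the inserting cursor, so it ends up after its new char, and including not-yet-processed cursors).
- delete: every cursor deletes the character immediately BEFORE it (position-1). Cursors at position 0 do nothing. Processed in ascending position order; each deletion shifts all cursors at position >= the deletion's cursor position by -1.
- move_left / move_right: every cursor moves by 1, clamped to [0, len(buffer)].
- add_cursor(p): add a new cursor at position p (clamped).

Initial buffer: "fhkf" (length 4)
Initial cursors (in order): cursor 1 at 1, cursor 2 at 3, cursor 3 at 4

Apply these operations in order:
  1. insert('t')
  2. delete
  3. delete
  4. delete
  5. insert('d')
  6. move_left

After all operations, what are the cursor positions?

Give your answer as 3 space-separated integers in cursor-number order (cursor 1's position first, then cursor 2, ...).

Answer: 2 2 2

Derivation:
After op 1 (insert('t')): buffer="fthktft" (len 7), cursors c1@2 c2@5 c3@7, authorship .1..2.3
After op 2 (delete): buffer="fhkf" (len 4), cursors c1@1 c2@3 c3@4, authorship ....
After op 3 (delete): buffer="h" (len 1), cursors c1@0 c2@1 c3@1, authorship .
After op 4 (delete): buffer="" (len 0), cursors c1@0 c2@0 c3@0, authorship 
After op 5 (insert('d')): buffer="ddd" (len 3), cursors c1@3 c2@3 c3@3, authorship 123
After op 6 (move_left): buffer="ddd" (len 3), cursors c1@2 c2@2 c3@2, authorship 123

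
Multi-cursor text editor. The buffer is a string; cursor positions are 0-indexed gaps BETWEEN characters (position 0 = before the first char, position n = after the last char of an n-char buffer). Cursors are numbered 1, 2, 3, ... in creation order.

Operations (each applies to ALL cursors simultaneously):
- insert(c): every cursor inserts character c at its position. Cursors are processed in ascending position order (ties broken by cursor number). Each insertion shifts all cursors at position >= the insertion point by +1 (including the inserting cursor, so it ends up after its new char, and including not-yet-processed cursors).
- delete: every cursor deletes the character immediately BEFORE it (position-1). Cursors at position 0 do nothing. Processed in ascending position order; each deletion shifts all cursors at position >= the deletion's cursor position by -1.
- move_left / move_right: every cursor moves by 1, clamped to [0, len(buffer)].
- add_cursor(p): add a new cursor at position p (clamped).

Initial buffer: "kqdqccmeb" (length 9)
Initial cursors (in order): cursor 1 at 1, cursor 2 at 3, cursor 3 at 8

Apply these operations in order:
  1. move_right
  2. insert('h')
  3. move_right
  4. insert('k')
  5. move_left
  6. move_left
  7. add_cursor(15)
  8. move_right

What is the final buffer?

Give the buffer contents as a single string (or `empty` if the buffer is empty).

After op 1 (move_right): buffer="kqdqccmeb" (len 9), cursors c1@2 c2@4 c3@9, authorship .........
After op 2 (insert('h')): buffer="kqhdqhccmebh" (len 12), cursors c1@3 c2@6 c3@12, authorship ..1..2.....3
After op 3 (move_right): buffer="kqhdqhccmebh" (len 12), cursors c1@4 c2@7 c3@12, authorship ..1..2.....3
After op 4 (insert('k')): buffer="kqhdkqhckcmebhk" (len 15), cursors c1@5 c2@9 c3@15, authorship ..1.1.2.2....33
After op 5 (move_left): buffer="kqhdkqhckcmebhk" (len 15), cursors c1@4 c2@8 c3@14, authorship ..1.1.2.2....33
After op 6 (move_left): buffer="kqhdkqhckcmebhk" (len 15), cursors c1@3 c2@7 c3@13, authorship ..1.1.2.2....33
After op 7 (add_cursor(15)): buffer="kqhdkqhckcmebhk" (len 15), cursors c1@3 c2@7 c3@13 c4@15, authorship ..1.1.2.2....33
After op 8 (move_right): buffer="kqhdkqhckcmebhk" (len 15), cursors c1@4 c2@8 c3@14 c4@15, authorship ..1.1.2.2....33

Answer: kqhdkqhckcmebhk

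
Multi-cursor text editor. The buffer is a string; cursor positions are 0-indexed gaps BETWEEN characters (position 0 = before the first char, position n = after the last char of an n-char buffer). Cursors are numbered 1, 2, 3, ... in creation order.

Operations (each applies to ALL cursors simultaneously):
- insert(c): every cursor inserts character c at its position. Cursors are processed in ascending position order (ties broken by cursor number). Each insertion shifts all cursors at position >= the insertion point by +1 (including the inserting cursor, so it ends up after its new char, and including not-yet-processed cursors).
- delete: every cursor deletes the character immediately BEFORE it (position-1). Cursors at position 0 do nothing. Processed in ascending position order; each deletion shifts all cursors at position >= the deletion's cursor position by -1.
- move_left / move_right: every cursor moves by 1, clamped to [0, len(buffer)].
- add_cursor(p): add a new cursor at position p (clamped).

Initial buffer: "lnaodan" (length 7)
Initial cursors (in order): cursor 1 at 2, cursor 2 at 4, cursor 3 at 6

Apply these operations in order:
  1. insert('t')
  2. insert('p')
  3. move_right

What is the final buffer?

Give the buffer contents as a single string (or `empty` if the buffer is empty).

After op 1 (insert('t')): buffer="lntaotdatn" (len 10), cursors c1@3 c2@6 c3@9, authorship ..1..2..3.
After op 2 (insert('p')): buffer="lntpaotpdatpn" (len 13), cursors c1@4 c2@8 c3@12, authorship ..11..22..33.
After op 3 (move_right): buffer="lntpaotpdatpn" (len 13), cursors c1@5 c2@9 c3@13, authorship ..11..22..33.

Answer: lntpaotpdatpn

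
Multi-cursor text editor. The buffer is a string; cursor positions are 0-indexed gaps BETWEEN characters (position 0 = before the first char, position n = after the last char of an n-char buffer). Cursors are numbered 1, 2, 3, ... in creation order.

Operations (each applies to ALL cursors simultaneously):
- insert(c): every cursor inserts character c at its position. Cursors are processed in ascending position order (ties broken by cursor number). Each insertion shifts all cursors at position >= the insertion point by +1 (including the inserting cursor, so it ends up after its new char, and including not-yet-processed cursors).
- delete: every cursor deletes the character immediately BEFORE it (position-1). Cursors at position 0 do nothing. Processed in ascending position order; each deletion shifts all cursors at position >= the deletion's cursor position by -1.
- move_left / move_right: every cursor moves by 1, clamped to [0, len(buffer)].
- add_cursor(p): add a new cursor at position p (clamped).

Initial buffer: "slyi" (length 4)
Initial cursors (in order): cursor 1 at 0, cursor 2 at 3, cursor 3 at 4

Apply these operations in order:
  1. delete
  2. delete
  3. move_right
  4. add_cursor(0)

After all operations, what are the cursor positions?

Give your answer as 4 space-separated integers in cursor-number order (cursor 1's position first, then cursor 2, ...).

Answer: 0 0 0 0

Derivation:
After op 1 (delete): buffer="sl" (len 2), cursors c1@0 c2@2 c3@2, authorship ..
After op 2 (delete): buffer="" (len 0), cursors c1@0 c2@0 c3@0, authorship 
After op 3 (move_right): buffer="" (len 0), cursors c1@0 c2@0 c3@0, authorship 
After op 4 (add_cursor(0)): buffer="" (len 0), cursors c1@0 c2@0 c3@0 c4@0, authorship 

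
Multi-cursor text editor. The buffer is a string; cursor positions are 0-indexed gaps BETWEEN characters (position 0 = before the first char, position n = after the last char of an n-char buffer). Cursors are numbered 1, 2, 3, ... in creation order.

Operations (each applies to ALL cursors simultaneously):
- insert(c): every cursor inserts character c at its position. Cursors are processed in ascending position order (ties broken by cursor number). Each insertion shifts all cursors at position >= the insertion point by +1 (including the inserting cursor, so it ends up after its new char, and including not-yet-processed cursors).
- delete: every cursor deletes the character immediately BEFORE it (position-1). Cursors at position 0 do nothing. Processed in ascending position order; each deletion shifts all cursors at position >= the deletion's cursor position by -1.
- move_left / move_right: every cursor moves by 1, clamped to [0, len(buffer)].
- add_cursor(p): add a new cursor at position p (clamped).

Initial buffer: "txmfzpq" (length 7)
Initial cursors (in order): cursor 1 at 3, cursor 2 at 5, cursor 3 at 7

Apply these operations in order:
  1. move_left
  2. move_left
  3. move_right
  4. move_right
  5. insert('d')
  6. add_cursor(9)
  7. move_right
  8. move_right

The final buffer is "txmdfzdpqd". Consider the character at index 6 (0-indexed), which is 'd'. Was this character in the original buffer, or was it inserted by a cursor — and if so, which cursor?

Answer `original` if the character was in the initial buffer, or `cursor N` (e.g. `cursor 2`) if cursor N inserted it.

Answer: cursor 2

Derivation:
After op 1 (move_left): buffer="txmfzpq" (len 7), cursors c1@2 c2@4 c3@6, authorship .......
After op 2 (move_left): buffer="txmfzpq" (len 7), cursors c1@1 c2@3 c3@5, authorship .......
After op 3 (move_right): buffer="txmfzpq" (len 7), cursors c1@2 c2@4 c3@6, authorship .......
After op 4 (move_right): buffer="txmfzpq" (len 7), cursors c1@3 c2@5 c3@7, authorship .......
After op 5 (insert('d')): buffer="txmdfzdpqd" (len 10), cursors c1@4 c2@7 c3@10, authorship ...1..2..3
After op 6 (add_cursor(9)): buffer="txmdfzdpqd" (len 10), cursors c1@4 c2@7 c4@9 c3@10, authorship ...1..2..3
After op 7 (move_right): buffer="txmdfzdpqd" (len 10), cursors c1@5 c2@8 c3@10 c4@10, authorship ...1..2..3
After op 8 (move_right): buffer="txmdfzdpqd" (len 10), cursors c1@6 c2@9 c3@10 c4@10, authorship ...1..2..3
Authorship (.=original, N=cursor N): . . . 1 . . 2 . . 3
Index 6: author = 2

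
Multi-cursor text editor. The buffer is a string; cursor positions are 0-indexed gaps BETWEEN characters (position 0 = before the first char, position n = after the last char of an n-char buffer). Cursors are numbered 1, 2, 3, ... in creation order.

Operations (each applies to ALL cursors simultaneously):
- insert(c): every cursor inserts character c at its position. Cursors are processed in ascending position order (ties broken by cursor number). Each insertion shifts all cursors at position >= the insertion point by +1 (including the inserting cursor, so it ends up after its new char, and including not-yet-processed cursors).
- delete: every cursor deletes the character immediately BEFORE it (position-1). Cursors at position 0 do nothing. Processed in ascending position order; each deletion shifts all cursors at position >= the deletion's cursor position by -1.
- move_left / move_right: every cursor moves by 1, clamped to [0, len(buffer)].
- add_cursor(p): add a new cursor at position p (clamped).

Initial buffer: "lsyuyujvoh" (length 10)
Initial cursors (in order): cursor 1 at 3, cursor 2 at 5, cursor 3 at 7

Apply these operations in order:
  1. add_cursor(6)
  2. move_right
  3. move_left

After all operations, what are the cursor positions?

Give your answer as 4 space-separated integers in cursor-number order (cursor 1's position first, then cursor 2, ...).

After op 1 (add_cursor(6)): buffer="lsyuyujvoh" (len 10), cursors c1@3 c2@5 c4@6 c3@7, authorship ..........
After op 2 (move_right): buffer="lsyuyujvoh" (len 10), cursors c1@4 c2@6 c4@7 c3@8, authorship ..........
After op 3 (move_left): buffer="lsyuyujvoh" (len 10), cursors c1@3 c2@5 c4@6 c3@7, authorship ..........

Answer: 3 5 7 6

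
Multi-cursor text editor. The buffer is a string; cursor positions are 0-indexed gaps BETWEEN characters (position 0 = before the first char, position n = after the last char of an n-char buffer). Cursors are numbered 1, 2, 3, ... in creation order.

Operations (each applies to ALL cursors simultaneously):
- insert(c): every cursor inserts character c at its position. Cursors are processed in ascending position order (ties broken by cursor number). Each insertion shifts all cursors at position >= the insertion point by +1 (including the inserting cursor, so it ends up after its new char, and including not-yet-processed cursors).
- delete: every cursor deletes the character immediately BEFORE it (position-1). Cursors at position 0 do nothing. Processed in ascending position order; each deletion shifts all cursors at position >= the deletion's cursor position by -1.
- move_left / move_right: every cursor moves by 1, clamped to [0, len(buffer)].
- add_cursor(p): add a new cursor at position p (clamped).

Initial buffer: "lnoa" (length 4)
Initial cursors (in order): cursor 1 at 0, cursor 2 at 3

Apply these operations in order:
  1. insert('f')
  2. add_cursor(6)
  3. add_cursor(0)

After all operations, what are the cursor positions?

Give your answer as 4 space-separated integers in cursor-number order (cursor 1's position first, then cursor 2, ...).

After op 1 (insert('f')): buffer="flnofa" (len 6), cursors c1@1 c2@5, authorship 1...2.
After op 2 (add_cursor(6)): buffer="flnofa" (len 6), cursors c1@1 c2@5 c3@6, authorship 1...2.
After op 3 (add_cursor(0)): buffer="flnofa" (len 6), cursors c4@0 c1@1 c2@5 c3@6, authorship 1...2.

Answer: 1 5 6 0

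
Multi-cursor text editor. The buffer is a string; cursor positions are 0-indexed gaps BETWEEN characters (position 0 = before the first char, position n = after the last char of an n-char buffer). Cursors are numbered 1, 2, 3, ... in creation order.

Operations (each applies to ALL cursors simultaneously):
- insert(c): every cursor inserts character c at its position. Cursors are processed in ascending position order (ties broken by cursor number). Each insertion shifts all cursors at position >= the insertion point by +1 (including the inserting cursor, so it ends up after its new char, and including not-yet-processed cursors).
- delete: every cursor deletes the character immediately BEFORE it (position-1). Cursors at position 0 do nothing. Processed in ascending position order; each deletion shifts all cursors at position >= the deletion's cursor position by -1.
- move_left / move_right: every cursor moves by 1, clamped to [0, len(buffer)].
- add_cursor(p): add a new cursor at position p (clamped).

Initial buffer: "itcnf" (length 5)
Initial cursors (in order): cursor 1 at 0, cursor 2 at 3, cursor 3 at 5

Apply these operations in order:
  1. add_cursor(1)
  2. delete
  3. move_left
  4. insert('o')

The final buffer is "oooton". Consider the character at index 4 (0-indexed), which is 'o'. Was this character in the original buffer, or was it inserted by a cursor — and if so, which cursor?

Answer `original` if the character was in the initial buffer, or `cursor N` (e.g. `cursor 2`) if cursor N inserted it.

After op 1 (add_cursor(1)): buffer="itcnf" (len 5), cursors c1@0 c4@1 c2@3 c3@5, authorship .....
After op 2 (delete): buffer="tn" (len 2), cursors c1@0 c4@0 c2@1 c3@2, authorship ..
After op 3 (move_left): buffer="tn" (len 2), cursors c1@0 c2@0 c4@0 c3@1, authorship ..
After op 4 (insert('o')): buffer="oooton" (len 6), cursors c1@3 c2@3 c4@3 c3@5, authorship 124.3.
Authorship (.=original, N=cursor N): 1 2 4 . 3 .
Index 4: author = 3

Answer: cursor 3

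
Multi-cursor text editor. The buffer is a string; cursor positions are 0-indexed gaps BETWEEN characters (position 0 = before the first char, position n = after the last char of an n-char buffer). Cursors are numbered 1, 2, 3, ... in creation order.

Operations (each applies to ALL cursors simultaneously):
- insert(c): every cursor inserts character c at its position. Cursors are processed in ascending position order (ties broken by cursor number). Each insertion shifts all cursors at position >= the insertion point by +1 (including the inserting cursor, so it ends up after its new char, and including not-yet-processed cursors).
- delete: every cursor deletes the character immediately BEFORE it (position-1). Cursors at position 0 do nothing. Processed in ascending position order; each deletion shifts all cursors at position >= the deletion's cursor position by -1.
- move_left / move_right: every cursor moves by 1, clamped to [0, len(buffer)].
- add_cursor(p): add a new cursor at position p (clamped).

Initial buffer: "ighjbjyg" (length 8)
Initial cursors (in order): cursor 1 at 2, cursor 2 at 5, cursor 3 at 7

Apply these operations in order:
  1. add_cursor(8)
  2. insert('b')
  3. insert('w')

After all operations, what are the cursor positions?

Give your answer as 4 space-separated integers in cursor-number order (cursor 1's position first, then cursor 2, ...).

After op 1 (add_cursor(8)): buffer="ighjbjyg" (len 8), cursors c1@2 c2@5 c3@7 c4@8, authorship ........
After op 2 (insert('b')): buffer="igbhjbbjybgb" (len 12), cursors c1@3 c2@7 c3@10 c4@12, authorship ..1...2..3.4
After op 3 (insert('w')): buffer="igbwhjbbwjybwgbw" (len 16), cursors c1@4 c2@9 c3@13 c4@16, authorship ..11...22..33.44

Answer: 4 9 13 16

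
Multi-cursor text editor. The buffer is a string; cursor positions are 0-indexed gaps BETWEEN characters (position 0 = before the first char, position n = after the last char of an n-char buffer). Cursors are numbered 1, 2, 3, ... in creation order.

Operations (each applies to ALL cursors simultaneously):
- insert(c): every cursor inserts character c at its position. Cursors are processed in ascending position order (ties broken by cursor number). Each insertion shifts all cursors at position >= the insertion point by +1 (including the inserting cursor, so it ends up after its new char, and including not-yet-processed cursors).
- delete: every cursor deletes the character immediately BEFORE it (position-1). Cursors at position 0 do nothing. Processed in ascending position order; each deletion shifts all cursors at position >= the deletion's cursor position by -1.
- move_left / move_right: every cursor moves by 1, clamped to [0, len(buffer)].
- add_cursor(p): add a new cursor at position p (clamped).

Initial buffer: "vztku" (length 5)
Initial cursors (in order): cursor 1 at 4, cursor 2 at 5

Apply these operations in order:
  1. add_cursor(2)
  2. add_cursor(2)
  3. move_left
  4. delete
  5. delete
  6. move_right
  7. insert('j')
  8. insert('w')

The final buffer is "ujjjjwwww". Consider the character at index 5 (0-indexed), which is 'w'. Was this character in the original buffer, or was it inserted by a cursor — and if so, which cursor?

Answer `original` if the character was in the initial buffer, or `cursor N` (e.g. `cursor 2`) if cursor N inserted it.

Answer: cursor 1

Derivation:
After op 1 (add_cursor(2)): buffer="vztku" (len 5), cursors c3@2 c1@4 c2@5, authorship .....
After op 2 (add_cursor(2)): buffer="vztku" (len 5), cursors c3@2 c4@2 c1@4 c2@5, authorship .....
After op 3 (move_left): buffer="vztku" (len 5), cursors c3@1 c4@1 c1@3 c2@4, authorship .....
After op 4 (delete): buffer="zu" (len 2), cursors c3@0 c4@0 c1@1 c2@1, authorship ..
After op 5 (delete): buffer="u" (len 1), cursors c1@0 c2@0 c3@0 c4@0, authorship .
After op 6 (move_right): buffer="u" (len 1), cursors c1@1 c2@1 c3@1 c4@1, authorship .
After op 7 (insert('j')): buffer="ujjjj" (len 5), cursors c1@5 c2@5 c3@5 c4@5, authorship .1234
After op 8 (insert('w')): buffer="ujjjjwwww" (len 9), cursors c1@9 c2@9 c3@9 c4@9, authorship .12341234
Authorship (.=original, N=cursor N): . 1 2 3 4 1 2 3 4
Index 5: author = 1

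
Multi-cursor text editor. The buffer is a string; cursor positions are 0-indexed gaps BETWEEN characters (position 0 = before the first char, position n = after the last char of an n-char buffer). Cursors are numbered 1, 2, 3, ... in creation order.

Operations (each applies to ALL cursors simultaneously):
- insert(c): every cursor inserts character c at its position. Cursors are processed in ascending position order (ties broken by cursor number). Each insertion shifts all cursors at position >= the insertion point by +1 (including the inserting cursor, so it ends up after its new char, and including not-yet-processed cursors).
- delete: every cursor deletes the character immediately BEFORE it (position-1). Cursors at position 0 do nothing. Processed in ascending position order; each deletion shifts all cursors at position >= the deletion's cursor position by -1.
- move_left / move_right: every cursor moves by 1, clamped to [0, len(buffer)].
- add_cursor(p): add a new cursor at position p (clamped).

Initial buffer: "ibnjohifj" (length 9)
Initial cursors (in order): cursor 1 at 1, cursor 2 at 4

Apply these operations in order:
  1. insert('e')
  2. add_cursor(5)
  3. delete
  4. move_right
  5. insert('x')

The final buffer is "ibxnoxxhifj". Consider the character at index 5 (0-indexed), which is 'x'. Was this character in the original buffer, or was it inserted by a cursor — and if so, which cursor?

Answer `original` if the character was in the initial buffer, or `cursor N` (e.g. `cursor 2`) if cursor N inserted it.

Answer: cursor 2

Derivation:
After op 1 (insert('e')): buffer="iebnjeohifj" (len 11), cursors c1@2 c2@6, authorship .1...2.....
After op 2 (add_cursor(5)): buffer="iebnjeohifj" (len 11), cursors c1@2 c3@5 c2@6, authorship .1...2.....
After op 3 (delete): buffer="ibnohifj" (len 8), cursors c1@1 c2@3 c3@3, authorship ........
After op 4 (move_right): buffer="ibnohifj" (len 8), cursors c1@2 c2@4 c3@4, authorship ........
After op 5 (insert('x')): buffer="ibxnoxxhifj" (len 11), cursors c1@3 c2@7 c3@7, authorship ..1..23....
Authorship (.=original, N=cursor N): . . 1 . . 2 3 . . . .
Index 5: author = 2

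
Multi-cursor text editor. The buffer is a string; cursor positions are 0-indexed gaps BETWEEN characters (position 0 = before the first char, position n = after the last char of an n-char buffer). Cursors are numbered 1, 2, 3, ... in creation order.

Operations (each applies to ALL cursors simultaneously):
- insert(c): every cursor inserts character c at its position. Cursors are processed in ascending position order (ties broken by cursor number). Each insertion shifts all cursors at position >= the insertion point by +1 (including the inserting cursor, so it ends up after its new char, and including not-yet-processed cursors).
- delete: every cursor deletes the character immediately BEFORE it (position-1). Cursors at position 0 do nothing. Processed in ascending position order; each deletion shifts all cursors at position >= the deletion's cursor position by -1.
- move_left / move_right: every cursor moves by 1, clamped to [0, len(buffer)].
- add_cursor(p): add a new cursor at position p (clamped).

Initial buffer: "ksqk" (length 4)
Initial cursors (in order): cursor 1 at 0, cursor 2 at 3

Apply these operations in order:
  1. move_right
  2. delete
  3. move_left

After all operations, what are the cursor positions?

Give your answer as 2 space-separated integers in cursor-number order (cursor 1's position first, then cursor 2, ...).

Answer: 0 1

Derivation:
After op 1 (move_right): buffer="ksqk" (len 4), cursors c1@1 c2@4, authorship ....
After op 2 (delete): buffer="sq" (len 2), cursors c1@0 c2@2, authorship ..
After op 3 (move_left): buffer="sq" (len 2), cursors c1@0 c2@1, authorship ..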